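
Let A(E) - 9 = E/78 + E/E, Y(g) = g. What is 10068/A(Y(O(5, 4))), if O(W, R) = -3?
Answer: 261768/259 ≈ 1010.7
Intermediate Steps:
A(E) = 10 + E/78 (A(E) = 9 + (E/78 + E/E) = 9 + (E*(1/78) + 1) = 9 + (E/78 + 1) = 9 + (1 + E/78) = 10 + E/78)
10068/A(Y(O(5, 4))) = 10068/(10 + (1/78)*(-3)) = 10068/(10 - 1/26) = 10068/(259/26) = 10068*(26/259) = 261768/259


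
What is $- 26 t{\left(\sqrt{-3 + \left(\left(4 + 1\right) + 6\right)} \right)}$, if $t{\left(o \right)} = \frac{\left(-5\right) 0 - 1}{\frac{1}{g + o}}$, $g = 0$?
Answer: $52 \sqrt{2} \approx 73.539$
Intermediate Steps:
$t{\left(o \right)} = - o$ ($t{\left(o \right)} = \frac{\left(-5\right) 0 - 1}{\frac{1}{0 + o}} = \frac{0 - 1}{\frac{1}{o}} = - o$)
$- 26 t{\left(\sqrt{-3 + \left(\left(4 + 1\right) + 6\right)} \right)} = - 26 \left(- \sqrt{-3 + \left(\left(4 + 1\right) + 6\right)}\right) = - 26 \left(- \sqrt{-3 + \left(5 + 6\right)}\right) = - 26 \left(- \sqrt{-3 + 11}\right) = - 26 \left(- \sqrt{8}\right) = - 26 \left(- 2 \sqrt{2}\right) = 52 \sqrt{2}$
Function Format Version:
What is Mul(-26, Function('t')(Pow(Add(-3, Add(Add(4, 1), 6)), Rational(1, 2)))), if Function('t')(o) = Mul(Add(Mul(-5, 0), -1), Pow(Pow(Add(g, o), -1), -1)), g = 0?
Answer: Mul(52, Pow(2, Rational(1, 2))) ≈ 73.539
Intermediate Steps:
Function('t')(o) = Mul(-1, o) (Function('t')(o) = Mul(Add(Mul(-5, 0), -1), Pow(Pow(Add(0, o), -1), -1)) = Mul(Add(0, -1), Pow(Pow(o, -1), -1)) = Mul(-1, o))
Mul(-26, Function('t')(Pow(Add(-3, Add(Add(4, 1), 6)), Rational(1, 2)))) = Mul(-26, Mul(-1, Pow(Add(-3, Add(Add(4, 1), 6)), Rational(1, 2)))) = Mul(-26, Mul(-1, Pow(Add(-3, Add(5, 6)), Rational(1, 2)))) = Mul(-26, Mul(-1, Pow(Add(-3, 11), Rational(1, 2)))) = Mul(-26, Mul(-1, Pow(8, Rational(1, 2)))) = Mul(-26, Mul(-1, Mul(2, Pow(2, Rational(1, 2))))) = Mul(-26, Mul(-2, Pow(2, Rational(1, 2)))) = Mul(52, Pow(2, Rational(1, 2)))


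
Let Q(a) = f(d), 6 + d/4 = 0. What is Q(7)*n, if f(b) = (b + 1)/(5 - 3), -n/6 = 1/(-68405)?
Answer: -69/68405 ≈ -0.0010087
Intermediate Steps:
n = 6/68405 (n = -6/(-68405) = -6*(-1/68405) = 6/68405 ≈ 8.7713e-5)
d = -24 (d = -24 + 4*0 = -24 + 0 = -24)
f(b) = 1/2 + b/2 (f(b) = (1 + b)/2 = (1 + b)*(1/2) = 1/2 + b/2)
Q(a) = -23/2 (Q(a) = 1/2 + (1/2)*(-24) = 1/2 - 12 = -23/2)
Q(7)*n = -23/2*6/68405 = -69/68405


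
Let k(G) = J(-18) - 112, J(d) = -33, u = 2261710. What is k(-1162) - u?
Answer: -2261855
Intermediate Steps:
k(G) = -145 (k(G) = -33 - 112 = -145)
k(-1162) - u = -145 - 1*2261710 = -145 - 2261710 = -2261855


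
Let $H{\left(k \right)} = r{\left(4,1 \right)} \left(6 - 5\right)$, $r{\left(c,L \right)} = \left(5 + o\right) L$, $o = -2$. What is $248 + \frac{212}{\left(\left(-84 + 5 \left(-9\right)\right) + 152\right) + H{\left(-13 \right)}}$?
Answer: $\frac{3330}{13} \approx 256.15$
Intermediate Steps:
$r{\left(c,L \right)} = 3 L$ ($r{\left(c,L \right)} = \left(5 - 2\right) L = 3 L$)
$H{\left(k \right)} = 3$ ($H{\left(k \right)} = 3 \cdot 1 \left(6 - 5\right) = 3 \cdot 1 = 3$)
$248 + \frac{212}{\left(\left(-84 + 5 \left(-9\right)\right) + 152\right) + H{\left(-13 \right)}} = 248 + \frac{212}{\left(\left(-84 + 5 \left(-9\right)\right) + 152\right) + 3} = 248 + \frac{212}{\left(\left(-84 - 45\right) + 152\right) + 3} = 248 + \frac{212}{\left(-129 + 152\right) + 3} = 248 + \frac{212}{23 + 3} = 248 + \frac{212}{26} = 248 + 212 \cdot \frac{1}{26} = 248 + \frac{106}{13} = \frac{3330}{13}$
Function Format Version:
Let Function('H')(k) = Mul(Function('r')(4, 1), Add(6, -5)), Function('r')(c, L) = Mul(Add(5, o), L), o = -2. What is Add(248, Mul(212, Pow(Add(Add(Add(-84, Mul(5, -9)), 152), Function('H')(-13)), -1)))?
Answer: Rational(3330, 13) ≈ 256.15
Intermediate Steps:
Function('r')(c, L) = Mul(3, L) (Function('r')(c, L) = Mul(Add(5, -2), L) = Mul(3, L))
Function('H')(k) = 3 (Function('H')(k) = Mul(Mul(3, 1), Add(6, -5)) = Mul(3, 1) = 3)
Add(248, Mul(212, Pow(Add(Add(Add(-84, Mul(5, -9)), 152), Function('H')(-13)), -1))) = Add(248, Mul(212, Pow(Add(Add(Add(-84, Mul(5, -9)), 152), 3), -1))) = Add(248, Mul(212, Pow(Add(Add(Add(-84, -45), 152), 3), -1))) = Add(248, Mul(212, Pow(Add(Add(-129, 152), 3), -1))) = Add(248, Mul(212, Pow(Add(23, 3), -1))) = Add(248, Mul(212, Pow(26, -1))) = Add(248, Mul(212, Rational(1, 26))) = Add(248, Rational(106, 13)) = Rational(3330, 13)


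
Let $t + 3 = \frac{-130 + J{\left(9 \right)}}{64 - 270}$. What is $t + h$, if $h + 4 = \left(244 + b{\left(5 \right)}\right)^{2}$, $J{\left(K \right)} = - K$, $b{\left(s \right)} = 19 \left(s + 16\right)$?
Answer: $\frac{85169191}{206} \approx 4.1344 \cdot 10^{5}$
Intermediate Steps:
$b{\left(s \right)} = 304 + 19 s$ ($b{\left(s \right)} = 19 \left(16 + s\right) = 304 + 19 s$)
$h = 413445$ ($h = -4 + \left(244 + \left(304 + 19 \cdot 5\right)\right)^{2} = -4 + \left(244 + \left(304 + 95\right)\right)^{2} = -4 + \left(244 + 399\right)^{2} = -4 + 643^{2} = -4 + 413449 = 413445$)
$t = - \frac{479}{206}$ ($t = -3 + \frac{-130 - 9}{64 - 270} = -3 + \frac{-130 - 9}{-206} = -3 - - \frac{139}{206} = -3 + \frac{139}{206} = - \frac{479}{206} \approx -2.3252$)
$t + h = - \frac{479}{206} + 413445 = \frac{85169191}{206}$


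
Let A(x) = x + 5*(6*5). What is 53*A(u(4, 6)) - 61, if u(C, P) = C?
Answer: 8101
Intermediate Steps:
A(x) = 150 + x (A(x) = x + 5*30 = x + 150 = 150 + x)
53*A(u(4, 6)) - 61 = 53*(150 + 4) - 61 = 53*154 - 61 = 8162 - 61 = 8101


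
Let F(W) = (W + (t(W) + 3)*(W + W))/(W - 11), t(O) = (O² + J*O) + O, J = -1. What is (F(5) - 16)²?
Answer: 16129/4 ≈ 4032.3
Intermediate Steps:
t(O) = O² (t(O) = (O² - O) + O = O²)
F(W) = (W + 2*W*(3 + W²))/(-11 + W) (F(W) = (W + (W² + 3)*(W + W))/(W - 11) = (W + (3 + W²)*(2*W))/(-11 + W) = (W + 2*W*(3 + W²))/(-11 + W))
(F(5) - 16)² = (5*(7 + 2*5²)/(-11 + 5) - 16)² = (5*(7 + 2*25)/(-6) - 16)² = (5*(-⅙)*(7 + 50) - 16)² = (5*(-⅙)*57 - 16)² = (-95/2 - 16)² = (-127/2)² = 16129/4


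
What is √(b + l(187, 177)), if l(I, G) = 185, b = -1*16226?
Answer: I*√16041 ≈ 126.65*I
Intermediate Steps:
b = -16226
√(b + l(187, 177)) = √(-16226 + 185) = √(-16041) = I*√16041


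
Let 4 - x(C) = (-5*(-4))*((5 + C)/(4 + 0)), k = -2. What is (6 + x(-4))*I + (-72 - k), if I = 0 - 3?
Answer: -85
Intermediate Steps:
I = -3
x(C) = -21 - 5*C (x(C) = 4 - (-5*(-4))*(5 + C)/(4 + 0) = 4 - 20*(5 + C)/4 = 4 - 20*(5 + C)*(1/4) = 4 - 20*(5/4 + C/4) = 4 - (25 + 5*C) = 4 + (-25 - 5*C) = -21 - 5*C)
(6 + x(-4))*I + (-72 - k) = (6 + (-21 - 5*(-4)))*(-3) + (-72 - 1*(-2)) = (6 + (-21 + 20))*(-3) + (-72 + 2) = (6 - 1)*(-3) - 70 = 5*(-3) - 70 = -15 - 70 = -85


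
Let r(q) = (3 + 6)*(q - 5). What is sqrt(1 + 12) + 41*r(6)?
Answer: 369 + sqrt(13) ≈ 372.61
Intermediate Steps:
r(q) = -45 + 9*q (r(q) = 9*(-5 + q) = -45 + 9*q)
sqrt(1 + 12) + 41*r(6) = sqrt(1 + 12) + 41*(-45 + 9*6) = sqrt(13) + 41*(-45 + 54) = sqrt(13) + 41*9 = sqrt(13) + 369 = 369 + sqrt(13)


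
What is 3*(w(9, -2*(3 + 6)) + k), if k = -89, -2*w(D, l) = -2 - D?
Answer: -501/2 ≈ -250.50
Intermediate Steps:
w(D, l) = 1 + D/2 (w(D, l) = -(-2 - D)/2 = 1 + D/2)
3*(w(9, -2*(3 + 6)) + k) = 3*((1 + (½)*9) - 89) = 3*((1 + 9/2) - 89) = 3*(11/2 - 89) = 3*(-167/2) = -501/2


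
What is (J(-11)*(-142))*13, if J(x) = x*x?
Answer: -223366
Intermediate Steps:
J(x) = x²
(J(-11)*(-142))*13 = ((-11)²*(-142))*13 = (121*(-142))*13 = -17182*13 = -223366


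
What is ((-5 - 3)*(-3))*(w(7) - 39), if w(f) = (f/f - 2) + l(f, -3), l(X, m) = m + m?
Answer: -1104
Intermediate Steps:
l(X, m) = 2*m
w(f) = -7 (w(f) = (f/f - 2) + 2*(-3) = (1 - 2) - 6 = -1 - 6 = -7)
((-5 - 3)*(-3))*(w(7) - 39) = ((-5 - 3)*(-3))*(-7 - 39) = -8*(-3)*(-46) = 24*(-46) = -1104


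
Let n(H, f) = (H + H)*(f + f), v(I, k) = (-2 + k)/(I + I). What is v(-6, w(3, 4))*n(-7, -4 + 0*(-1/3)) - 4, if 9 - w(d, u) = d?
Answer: -124/3 ≈ -41.333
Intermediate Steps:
w(d, u) = 9 - d
v(I, k) = (-2 + k)/(2*I) (v(I, k) = (-2 + k)/((2*I)) = (-2 + k)*(1/(2*I)) = (-2 + k)/(2*I))
n(H, f) = 4*H*f (n(H, f) = (2*H)*(2*f) = 4*H*f)
v(-6, w(3, 4))*n(-7, -4 + 0*(-1/3)) - 4 = ((1/2)*(-2 + (9 - 1*3))/(-6))*(4*(-7)*(-4 + 0*(-1/3))) - 4 = ((1/2)*(-1/6)*(-2 + (9 - 3)))*(4*(-7)*(-4 + 0*(-1*1/3))) - 4 = ((1/2)*(-1/6)*(-2 + 6))*(4*(-7)*(-4 + 0*(-1/3))) - 4 = ((1/2)*(-1/6)*4)*(4*(-7)*(-4 + 0)) - 4 = -4*(-7)*(-4)/3 - 4 = -1/3*112 - 4 = -112/3 - 4 = -124/3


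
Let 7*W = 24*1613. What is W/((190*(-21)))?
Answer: -6452/4655 ≈ -1.3860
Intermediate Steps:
W = 38712/7 (W = (24*1613)/7 = (1/7)*38712 = 38712/7 ≈ 5530.3)
W/((190*(-21))) = 38712/(7*((190*(-21)))) = (38712/7)/(-3990) = (38712/7)*(-1/3990) = -6452/4655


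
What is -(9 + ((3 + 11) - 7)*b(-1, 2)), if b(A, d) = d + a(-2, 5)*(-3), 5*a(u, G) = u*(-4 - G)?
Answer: 263/5 ≈ 52.600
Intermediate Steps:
a(u, G) = u*(-4 - G)/5 (a(u, G) = (u*(-4 - G))/5 = u*(-4 - G)/5)
b(A, d) = -54/5 + d (b(A, d) = d - ⅕*(-2)*(4 + 5)*(-3) = d - ⅕*(-2)*9*(-3) = d + (18/5)*(-3) = d - 54/5 = -54/5 + d)
-(9 + ((3 + 11) - 7)*b(-1, 2)) = -(9 + ((3 + 11) - 7)*(-54/5 + 2)) = -(9 + (14 - 7)*(-44/5)) = -(9 + 7*(-44/5)) = -(9 - 308/5) = -1*(-263/5) = 263/5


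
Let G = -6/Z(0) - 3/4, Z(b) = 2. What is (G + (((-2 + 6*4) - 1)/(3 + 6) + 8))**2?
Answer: 6241/144 ≈ 43.340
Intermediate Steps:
G = -15/4 (G = -6/2 - 3/4 = -6*1/2 - 3*1/4 = -3 - 3/4 = -15/4 ≈ -3.7500)
(G + (((-2 + 6*4) - 1)/(3 + 6) + 8))**2 = (-15/4 + (((-2 + 6*4) - 1)/(3 + 6) + 8))**2 = (-15/4 + (((-2 + 24) - 1)/9 + 8))**2 = (-15/4 + ((22 - 1)*(1/9) + 8))**2 = (-15/4 + (21*(1/9) + 8))**2 = (-15/4 + (7/3 + 8))**2 = (-15/4 + 31/3)**2 = (79/12)**2 = 6241/144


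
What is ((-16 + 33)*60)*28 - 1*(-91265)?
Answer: 119825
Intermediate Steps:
((-16 + 33)*60)*28 - 1*(-91265) = (17*60)*28 + 91265 = 1020*28 + 91265 = 28560 + 91265 = 119825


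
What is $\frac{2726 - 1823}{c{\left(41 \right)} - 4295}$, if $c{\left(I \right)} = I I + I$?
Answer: $- \frac{903}{2573} \approx -0.35095$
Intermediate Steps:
$c{\left(I \right)} = I + I^{2}$ ($c{\left(I \right)} = I^{2} + I = I + I^{2}$)
$\frac{2726 - 1823}{c{\left(41 \right)} - 4295} = \frac{2726 - 1823}{41 \left(1 + 41\right) - 4295} = \frac{903}{41 \cdot 42 - 4295} = \frac{903}{1722 - 4295} = \frac{903}{-2573} = 903 \left(- \frac{1}{2573}\right) = - \frac{903}{2573}$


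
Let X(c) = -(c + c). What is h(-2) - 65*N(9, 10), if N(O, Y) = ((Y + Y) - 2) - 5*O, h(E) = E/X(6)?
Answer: 10531/6 ≈ 1755.2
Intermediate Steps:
X(c) = -2*c
h(E) = -E/12 (h(E) = E/((-2*6)) = E/(-12) = E*(-1/12) = -E/12)
N(O, Y) = -2 - 5*O + 2*Y (N(O, Y) = (2*Y - 2) - 5*O = (-2 + 2*Y) - 5*O = -2 - 5*O + 2*Y)
h(-2) - 65*N(9, 10) = -1/12*(-2) - 65*(-2 - 5*9 + 2*10) = 1/6 - 65*(-2 - 45 + 20) = 1/6 - 65*(-27) = 1/6 + 1755 = 10531/6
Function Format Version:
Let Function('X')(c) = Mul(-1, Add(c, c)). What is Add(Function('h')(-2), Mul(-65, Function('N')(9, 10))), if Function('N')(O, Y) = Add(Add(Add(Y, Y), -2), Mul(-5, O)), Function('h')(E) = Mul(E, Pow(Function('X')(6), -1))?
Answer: Rational(10531, 6) ≈ 1755.2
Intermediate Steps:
Function('X')(c) = Mul(-2, c) (Function('X')(c) = Mul(-1, Mul(2, c)) = Mul(-2, c))
Function('h')(E) = Mul(Rational(-1, 12), E) (Function('h')(E) = Mul(E, Pow(Mul(-2, 6), -1)) = Mul(E, Pow(-12, -1)) = Mul(E, Rational(-1, 12)) = Mul(Rational(-1, 12), E))
Function('N')(O, Y) = Add(-2, Mul(-5, O), Mul(2, Y)) (Function('N')(O, Y) = Add(Add(Mul(2, Y), -2), Mul(-5, O)) = Add(Add(-2, Mul(2, Y)), Mul(-5, O)) = Add(-2, Mul(-5, O), Mul(2, Y)))
Add(Function('h')(-2), Mul(-65, Function('N')(9, 10))) = Add(Mul(Rational(-1, 12), -2), Mul(-65, Add(-2, Mul(-5, 9), Mul(2, 10)))) = Add(Rational(1, 6), Mul(-65, Add(-2, -45, 20))) = Add(Rational(1, 6), Mul(-65, -27)) = Add(Rational(1, 6), 1755) = Rational(10531, 6)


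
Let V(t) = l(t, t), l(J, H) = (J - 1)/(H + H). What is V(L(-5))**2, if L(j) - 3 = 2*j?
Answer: 16/49 ≈ 0.32653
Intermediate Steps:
L(j) = 3 + 2*j
l(J, H) = (-1 + J)/(2*H) (l(J, H) = (-1 + J)/((2*H)) = (-1 + J)*(1/(2*H)) = (-1 + J)/(2*H))
V(t) = (-1 + t)/(2*t)
V(L(-5))**2 = ((-1 + (3 + 2*(-5)))/(2*(3 + 2*(-5))))**2 = ((-1 + (3 - 10))/(2*(3 - 10)))**2 = ((1/2)*(-1 - 7)/(-7))**2 = ((1/2)*(-1/7)*(-8))**2 = (4/7)**2 = 16/49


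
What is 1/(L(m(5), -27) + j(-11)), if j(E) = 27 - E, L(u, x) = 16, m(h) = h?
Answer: 1/54 ≈ 0.018519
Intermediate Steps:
1/(L(m(5), -27) + j(-11)) = 1/(16 + (27 - 1*(-11))) = 1/(16 + (27 + 11)) = 1/(16 + 38) = 1/54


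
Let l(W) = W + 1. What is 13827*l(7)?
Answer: 110616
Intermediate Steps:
l(W) = 1 + W
13827*l(7) = 13827*(1 + 7) = 13827*8 = 110616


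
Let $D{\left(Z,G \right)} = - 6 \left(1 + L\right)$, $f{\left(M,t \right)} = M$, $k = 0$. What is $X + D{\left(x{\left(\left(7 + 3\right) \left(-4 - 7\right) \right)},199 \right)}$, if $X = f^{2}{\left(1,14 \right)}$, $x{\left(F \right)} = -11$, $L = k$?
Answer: $-5$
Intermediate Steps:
$L = 0$
$X = 1$ ($X = 1^{2} = 1$)
$D{\left(Z,G \right)} = -6$ ($D{\left(Z,G \right)} = - 6 \left(1 + 0\right) = \left(-6\right) 1 = -6$)
$X + D{\left(x{\left(\left(7 + 3\right) \left(-4 - 7\right) \right)},199 \right)} = 1 - 6 = -5$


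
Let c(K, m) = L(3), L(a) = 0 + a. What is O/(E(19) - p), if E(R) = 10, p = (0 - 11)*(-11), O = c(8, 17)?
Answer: -1/37 ≈ -0.027027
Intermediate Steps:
L(a) = a
c(K, m) = 3
O = 3
p = 121 (p = -11*(-11) = 121)
O/(E(19) - p) = 3/(10 - 1*121) = 3/(10 - 121) = 3/(-111) = 3*(-1/111) = -1/37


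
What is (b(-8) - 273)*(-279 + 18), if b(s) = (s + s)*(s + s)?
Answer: 4437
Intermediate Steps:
b(s) = 4*s² (b(s) = (2*s)*(2*s) = 4*s²)
(b(-8) - 273)*(-279 + 18) = (4*(-8)² - 273)*(-279 + 18) = (4*64 - 273)*(-261) = (256 - 273)*(-261) = -17*(-261) = 4437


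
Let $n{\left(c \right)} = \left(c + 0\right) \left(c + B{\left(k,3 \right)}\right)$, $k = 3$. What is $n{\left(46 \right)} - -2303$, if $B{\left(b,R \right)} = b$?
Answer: $4557$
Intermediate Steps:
$n{\left(c \right)} = c \left(3 + c\right)$ ($n{\left(c \right)} = \left(c + 0\right) \left(c + 3\right) = c \left(3 + c\right)$)
$n{\left(46 \right)} - -2303 = 46 \left(3 + 46\right) - -2303 = 46 \cdot 49 + 2303 = 2254 + 2303 = 4557$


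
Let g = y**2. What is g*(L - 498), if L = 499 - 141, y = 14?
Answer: -27440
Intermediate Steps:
L = 358
g = 196 (g = 14**2 = 196)
g*(L - 498) = 196*(358 - 498) = 196*(-140) = -27440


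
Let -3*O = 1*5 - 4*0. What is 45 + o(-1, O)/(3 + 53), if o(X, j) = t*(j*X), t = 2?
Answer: 3785/84 ≈ 45.060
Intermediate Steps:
O = -5/3 (O = -(1*5 - 4*0)/3 = -(5 + 0)/3 = -⅓*5 = -5/3 ≈ -1.6667)
o(X, j) = 2*X*j (o(X, j) = 2*(j*X) = 2*(X*j) = 2*X*j)
45 + o(-1, O)/(3 + 53) = 45 + (2*(-1)*(-5/3))/(3 + 53) = 45 + (10/3)/56 = 45 + (10/3)*(1/56) = 45 + 5/84 = 3785/84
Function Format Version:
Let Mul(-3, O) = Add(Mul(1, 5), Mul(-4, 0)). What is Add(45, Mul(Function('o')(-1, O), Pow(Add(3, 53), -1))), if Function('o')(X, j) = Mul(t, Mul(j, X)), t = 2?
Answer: Rational(3785, 84) ≈ 45.060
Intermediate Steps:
O = Rational(-5, 3) (O = Mul(Rational(-1, 3), Add(Mul(1, 5), Mul(-4, 0))) = Mul(Rational(-1, 3), Add(5, 0)) = Mul(Rational(-1, 3), 5) = Rational(-5, 3) ≈ -1.6667)
Function('o')(X, j) = Mul(2, X, j) (Function('o')(X, j) = Mul(2, Mul(j, X)) = Mul(2, Mul(X, j)) = Mul(2, X, j))
Add(45, Mul(Function('o')(-1, O), Pow(Add(3, 53), -1))) = Add(45, Mul(Mul(2, -1, Rational(-5, 3)), Pow(Add(3, 53), -1))) = Add(45, Mul(Rational(10, 3), Pow(56, -1))) = Add(45, Mul(Rational(10, 3), Rational(1, 56))) = Add(45, Rational(5, 84)) = Rational(3785, 84)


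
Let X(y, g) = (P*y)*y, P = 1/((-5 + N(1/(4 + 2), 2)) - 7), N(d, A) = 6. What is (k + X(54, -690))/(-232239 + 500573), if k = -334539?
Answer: -335025/268334 ≈ -1.2485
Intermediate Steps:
P = -⅙ (P = 1/((-5 + 6) - 7) = 1/(1 - 7) = 1/(-6) = -⅙ ≈ -0.16667)
X(y, g) = -y²/6 (X(y, g) = (-y/6)*y = -y²/6)
(k + X(54, -690))/(-232239 + 500573) = (-334539 - ⅙*54²)/(-232239 + 500573) = (-334539 - ⅙*2916)/268334 = (-334539 - 486)*(1/268334) = -335025*1/268334 = -335025/268334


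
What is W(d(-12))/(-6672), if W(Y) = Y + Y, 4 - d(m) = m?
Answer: -2/417 ≈ -0.0047962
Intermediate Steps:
d(m) = 4 - m
W(Y) = 2*Y
W(d(-12))/(-6672) = (2*(4 - 1*(-12)))/(-6672) = (2*(4 + 12))*(-1/6672) = (2*16)*(-1/6672) = 32*(-1/6672) = -2/417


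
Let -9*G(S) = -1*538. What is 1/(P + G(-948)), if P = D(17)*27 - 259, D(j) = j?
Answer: 9/2338 ≈ 0.0038494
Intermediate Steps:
G(S) = 538/9 (G(S) = -(-1)*538/9 = -1/9*(-538) = 538/9)
P = 200 (P = 17*27 - 259 = 459 - 259 = 200)
1/(P + G(-948)) = 1/(200 + 538/9) = 1/(2338/9) = 9/2338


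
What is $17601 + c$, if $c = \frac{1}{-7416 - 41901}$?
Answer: $\frac{868028516}{49317} \approx 17601.0$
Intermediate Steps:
$c = - \frac{1}{49317}$ ($c = \frac{1}{-49317} = - \frac{1}{49317} \approx -2.0277 \cdot 10^{-5}$)
$17601 + c = 17601 - \frac{1}{49317} = \frac{868028516}{49317}$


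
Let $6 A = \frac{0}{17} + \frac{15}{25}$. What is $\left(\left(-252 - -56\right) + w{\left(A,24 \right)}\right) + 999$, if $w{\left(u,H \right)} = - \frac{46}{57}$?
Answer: $\frac{45725}{57} \approx 802.19$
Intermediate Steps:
$A = \frac{1}{10}$ ($A = \frac{\frac{0}{17} + \frac{15}{25}}{6} = \frac{0 \cdot \frac{1}{17} + 15 \cdot \frac{1}{25}}{6} = \frac{0 + \frac{3}{5}}{6} = \frac{1}{6} \cdot \frac{3}{5} = \frac{1}{10} \approx 0.1$)
$w{\left(u,H \right)} = - \frac{46}{57}$ ($w{\left(u,H \right)} = \left(-46\right) \frac{1}{57} = - \frac{46}{57}$)
$\left(\left(-252 - -56\right) + w{\left(A,24 \right)}\right) + 999 = \left(\left(-252 - -56\right) - \frac{46}{57}\right) + 999 = \left(\left(-252 + 56\right) - \frac{46}{57}\right) + 999 = \left(-196 - \frac{46}{57}\right) + 999 = - \frac{11218}{57} + 999 = \frac{45725}{57}$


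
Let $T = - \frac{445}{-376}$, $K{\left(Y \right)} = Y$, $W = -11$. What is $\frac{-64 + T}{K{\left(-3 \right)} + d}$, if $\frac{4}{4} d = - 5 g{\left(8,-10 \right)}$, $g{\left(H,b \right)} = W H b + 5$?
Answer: $\frac{7873}{554976} \approx 0.014186$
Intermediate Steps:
$g{\left(H,b \right)} = 5 - 11 H b$ ($g{\left(H,b \right)} = - 11 H b + 5 = 5 - 11 H b$)
$T = \frac{445}{376}$ ($T = \left(-445\right) \left(- \frac{1}{376}\right) = \frac{445}{376} \approx 1.1835$)
$d = -4425$ ($d = - 5 \left(5 - 88 \left(-10\right)\right) = - 5 \left(5 + 880\right) = \left(-5\right) 885 = -4425$)
$\frac{-64 + T}{K{\left(-3 \right)} + d} = \frac{-64 + \frac{445}{376}}{-3 - 4425} = - \frac{23619}{376 \left(-4428\right)} = \left(- \frac{23619}{376}\right) \left(- \frac{1}{4428}\right) = \frac{7873}{554976}$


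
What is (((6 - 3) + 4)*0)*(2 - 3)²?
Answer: 0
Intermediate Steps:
(((6 - 3) + 4)*0)*(2 - 3)² = ((3 + 4)*0)*(-1)² = (7*0)*1 = 0*1 = 0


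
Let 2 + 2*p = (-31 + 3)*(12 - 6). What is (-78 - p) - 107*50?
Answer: -5343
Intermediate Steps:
p = -85 (p = -1 + ((-31 + 3)*(12 - 6))/2 = -1 + (-28*6)/2 = -1 + (½)*(-168) = -1 - 84 = -85)
(-78 - p) - 107*50 = (-78 - 1*(-85)) - 107*50 = (-78 + 85) - 5350 = 7 - 5350 = -5343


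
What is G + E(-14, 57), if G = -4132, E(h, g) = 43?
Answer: -4089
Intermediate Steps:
G + E(-14, 57) = -4132 + 43 = -4089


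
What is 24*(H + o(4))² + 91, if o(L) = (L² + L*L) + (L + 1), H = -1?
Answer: 31195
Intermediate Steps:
o(L) = 1 + L + 2*L² (o(L) = (L² + L²) + (1 + L) = 2*L² + (1 + L) = 1 + L + 2*L²)
24*(H + o(4))² + 91 = 24*(-1 + (1 + 4 + 2*4²))² + 91 = 24*(-1 + (1 + 4 + 2*16))² + 91 = 24*(-1 + (1 + 4 + 32))² + 91 = 24*(-1 + 37)² + 91 = 24*36² + 91 = 24*1296 + 91 = 31104 + 91 = 31195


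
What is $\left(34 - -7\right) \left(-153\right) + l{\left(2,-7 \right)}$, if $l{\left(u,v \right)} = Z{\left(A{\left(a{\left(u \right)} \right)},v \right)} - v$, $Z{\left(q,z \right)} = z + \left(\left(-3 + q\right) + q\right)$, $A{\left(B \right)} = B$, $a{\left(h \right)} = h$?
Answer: $-6272$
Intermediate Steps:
$Z{\left(q,z \right)} = -3 + z + 2 q$ ($Z{\left(q,z \right)} = z + \left(-3 + 2 q\right) = -3 + z + 2 q$)
$l{\left(u,v \right)} = -3 + 2 u$ ($l{\left(u,v \right)} = \left(-3 + v + 2 u\right) - v = -3 + 2 u$)
$\left(34 - -7\right) \left(-153\right) + l{\left(2,-7 \right)} = \left(34 - -7\right) \left(-153\right) + \left(-3 + 2 \cdot 2\right) = \left(34 + 7\right) \left(-153\right) + \left(-3 + 4\right) = 41 \left(-153\right) + 1 = -6273 + 1 = -6272$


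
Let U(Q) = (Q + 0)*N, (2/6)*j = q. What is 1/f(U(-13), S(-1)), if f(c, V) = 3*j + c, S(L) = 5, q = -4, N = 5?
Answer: -1/101 ≈ -0.0099010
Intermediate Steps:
j = -12 (j = 3*(-4) = -12)
U(Q) = 5*Q (U(Q) = (Q + 0)*5 = Q*5 = 5*Q)
f(c, V) = -36 + c (f(c, V) = 3*(-12) + c = -36 + c)
1/f(U(-13), S(-1)) = 1/(-36 + 5*(-13)) = 1/(-36 - 65) = 1/(-101) = -1/101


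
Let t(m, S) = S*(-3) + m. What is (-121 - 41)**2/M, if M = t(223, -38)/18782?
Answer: 492914808/337 ≈ 1.4627e+6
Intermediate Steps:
t(m, S) = m - 3*S (t(m, S) = -3*S + m = m - 3*S)
M = 337/18782 (M = (223 - 3*(-38))/18782 = (223 + 114)*(1/18782) = 337*(1/18782) = 337/18782 ≈ 0.017943)
(-121 - 41)**2/M = (-121 - 41)**2/(337/18782) = (-162)**2*(18782/337) = 26244*(18782/337) = 492914808/337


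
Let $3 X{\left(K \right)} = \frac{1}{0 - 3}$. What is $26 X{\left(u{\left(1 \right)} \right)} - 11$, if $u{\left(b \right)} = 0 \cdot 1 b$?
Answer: $- \frac{125}{9} \approx -13.889$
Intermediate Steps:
$u{\left(b \right)} = 0$ ($u{\left(b \right)} = 0 b = 0$)
$X{\left(K \right)} = - \frac{1}{9}$ ($X{\left(K \right)} = \frac{1}{3 \left(0 - 3\right)} = \frac{1}{3 \left(-3\right)} = \frac{1}{3} \left(- \frac{1}{3}\right) = - \frac{1}{9}$)
$26 X{\left(u{\left(1 \right)} \right)} - 11 = 26 \left(- \frac{1}{9}\right) - 11 = - \frac{26}{9} - 11 = - \frac{125}{9}$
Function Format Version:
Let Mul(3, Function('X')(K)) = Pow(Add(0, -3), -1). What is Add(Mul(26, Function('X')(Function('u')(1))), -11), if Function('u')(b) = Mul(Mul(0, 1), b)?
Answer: Rational(-125, 9) ≈ -13.889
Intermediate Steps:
Function('u')(b) = 0 (Function('u')(b) = Mul(0, b) = 0)
Function('X')(K) = Rational(-1, 9) (Function('X')(K) = Mul(Rational(1, 3), Pow(Add(0, -3), -1)) = Mul(Rational(1, 3), Pow(-3, -1)) = Mul(Rational(1, 3), Rational(-1, 3)) = Rational(-1, 9))
Add(Mul(26, Function('X')(Function('u')(1))), -11) = Add(Mul(26, Rational(-1, 9)), -11) = Add(Rational(-26, 9), -11) = Rational(-125, 9)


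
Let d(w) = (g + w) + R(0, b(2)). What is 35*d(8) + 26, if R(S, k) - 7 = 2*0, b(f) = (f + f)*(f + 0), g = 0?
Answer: 551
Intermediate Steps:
b(f) = 2*f² (b(f) = (2*f)*f = 2*f²)
R(S, k) = 7 (R(S, k) = 7 + 2*0 = 7 + 0 = 7)
d(w) = 7 + w (d(w) = (0 + w) + 7 = w + 7 = 7 + w)
35*d(8) + 26 = 35*(7 + 8) + 26 = 35*15 + 26 = 525 + 26 = 551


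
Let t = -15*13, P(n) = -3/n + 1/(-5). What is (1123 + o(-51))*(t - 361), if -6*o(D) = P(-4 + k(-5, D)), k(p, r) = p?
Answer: -28096904/45 ≈ -6.2438e+5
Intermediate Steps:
P(n) = -⅕ - 3/n (P(n) = -3/n + 1*(-⅕) = -3/n - ⅕ = -⅕ - 3/n)
o(D) = -1/45 (o(D) = -(-15 - (-4 - 5))/(30*(-4 - 5)) = -(-15 - 1*(-9))/(30*(-9)) = -(-1)*(-15 + 9)/(30*9) = -(-1)*(-6)/(30*9) = -⅙*2/15 = -1/45)
t = -195
(1123 + o(-51))*(t - 361) = (1123 - 1/45)*(-195 - 361) = (50534/45)*(-556) = -28096904/45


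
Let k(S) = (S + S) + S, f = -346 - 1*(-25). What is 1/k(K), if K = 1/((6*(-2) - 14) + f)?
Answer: -347/3 ≈ -115.67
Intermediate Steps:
f = -321 (f = -346 + 25 = -321)
K = -1/347 (K = 1/((6*(-2) - 14) - 321) = 1/((-12 - 14) - 321) = 1/(-26 - 321) = 1/(-347) = -1/347 ≈ -0.0028818)
k(S) = 3*S (k(S) = 2*S + S = 3*S)
1/k(K) = 1/(3*(-1/347)) = 1/(-3/347) = -347/3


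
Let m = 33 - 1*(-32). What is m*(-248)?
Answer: -16120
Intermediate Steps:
m = 65 (m = 33 + 32 = 65)
m*(-248) = 65*(-248) = -16120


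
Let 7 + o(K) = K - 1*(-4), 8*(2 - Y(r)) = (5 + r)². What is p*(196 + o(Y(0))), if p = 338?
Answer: 259415/4 ≈ 64854.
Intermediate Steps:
Y(r) = 2 - (5 + r)²/8
o(K) = -3 + K (o(K) = -7 + (K - 1*(-4)) = -7 + (K + 4) = -7 + (4 + K) = -3 + K)
p*(196 + o(Y(0))) = 338*(196 + (-3 + (2 - (5 + 0)²/8))) = 338*(196 + (-3 + (2 - ⅛*5²))) = 338*(196 + (-3 + (2 - ⅛*25))) = 338*(196 + (-3 + (2 - 25/8))) = 338*(196 + (-3 - 9/8)) = 338*(196 - 33/8) = 338*(1535/8) = 259415/4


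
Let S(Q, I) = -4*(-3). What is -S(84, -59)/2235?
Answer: -4/745 ≈ -0.0053691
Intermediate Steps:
S(Q, I) = 12
-S(84, -59)/2235 = -1*12/2235 = -12*1/2235 = -4/745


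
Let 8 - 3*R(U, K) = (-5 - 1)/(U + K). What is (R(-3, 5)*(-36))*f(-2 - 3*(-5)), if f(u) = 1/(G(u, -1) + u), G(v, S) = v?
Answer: -66/13 ≈ -5.0769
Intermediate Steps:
R(U, K) = 8/3 + 2/(K + U) (R(U, K) = 8/3 - (-5 - 1)/(3*(U + K)) = 8/3 - (-2)/(K + U) = 8/3 + 2/(K + U))
f(u) = 1/(2*u) (f(u) = 1/(u + u) = 1/(2*u))
(R(-3, 5)*(-36))*f(-2 - 3*(-5)) = ((2*(3 + 4*5 + 4*(-3))/(3*(5 - 3)))*(-36))*(1/(2*(-2 - 3*(-5)))) = (((⅔)*(3 + 20 - 12)/2)*(-36))*(1/(2*(-2 + 15))) = (((⅔)*(½)*11)*(-36))*((½)/13) = ((11/3)*(-36))*((½)*(1/13)) = -132*1/26 = -66/13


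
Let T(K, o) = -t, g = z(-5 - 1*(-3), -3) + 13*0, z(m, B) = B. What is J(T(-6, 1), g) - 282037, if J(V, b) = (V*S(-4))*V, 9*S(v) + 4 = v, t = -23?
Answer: -2542565/9 ≈ -2.8251e+5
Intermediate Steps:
g = -3 (g = -3 + 13*0 = -3 + 0 = -3)
S(v) = -4/9 + v/9
T(K, o) = 23 (T(K, o) = -1*(-23) = 23)
J(V, b) = -8*V²/9 (J(V, b) = (V*(-4/9 + (⅑)*(-4)))*V = (V*(-4/9 - 4/9))*V = (V*(-8/9))*V = (-8*V/9)*V = -8*V²/9)
J(T(-6, 1), g) - 282037 = -8/9*23² - 282037 = -8/9*529 - 282037 = -4232/9 - 282037 = -2542565/9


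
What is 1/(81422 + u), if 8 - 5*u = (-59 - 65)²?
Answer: 5/391742 ≈ 1.2763e-5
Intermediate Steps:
u = -15368/5 (u = 8/5 - (-59 - 65)²/5 = 8/5 - ⅕*(-124)² = 8/5 - ⅕*15376 = 8/5 - 15376/5 = -15368/5 ≈ -3073.6)
1/(81422 + u) = 1/(81422 - 15368/5) = 1/(391742/5) = 5/391742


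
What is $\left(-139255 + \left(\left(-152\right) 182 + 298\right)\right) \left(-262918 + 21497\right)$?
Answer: $40225808441$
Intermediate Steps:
$\left(-139255 + \left(\left(-152\right) 182 + 298\right)\right) \left(-262918 + 21497\right) = \left(-139255 + \left(-27664 + 298\right)\right) \left(-241421\right) = \left(-139255 - 27366\right) \left(-241421\right) = \left(-166621\right) \left(-241421\right) = 40225808441$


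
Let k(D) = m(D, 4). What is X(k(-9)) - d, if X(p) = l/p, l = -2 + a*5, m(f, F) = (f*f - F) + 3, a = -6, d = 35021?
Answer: -175107/5 ≈ -35021.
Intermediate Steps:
m(f, F) = 3 + f² - F (m(f, F) = (f² - F) + 3 = 3 + f² - F)
k(D) = -1 + D² (k(D) = 3 + D² - 1*4 = 3 + D² - 4 = -1 + D²)
l = -32 (l = -2 - 6*5 = -2 - 30 = -32)
X(p) = -32/p
X(k(-9)) - d = -32/(-1 + (-9)²) - 1*35021 = -32/(-1 + 81) - 35021 = -32/80 - 35021 = -32*1/80 - 35021 = -⅖ - 35021 = -175107/5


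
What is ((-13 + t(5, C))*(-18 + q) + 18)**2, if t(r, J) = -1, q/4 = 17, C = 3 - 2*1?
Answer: 465124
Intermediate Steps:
C = 1 (C = 3 - 2 = 1)
q = 68 (q = 4*17 = 68)
((-13 + t(5, C))*(-18 + q) + 18)**2 = ((-13 - 1)*(-18 + 68) + 18)**2 = (-14*50 + 18)**2 = (-700 + 18)**2 = (-682)**2 = 465124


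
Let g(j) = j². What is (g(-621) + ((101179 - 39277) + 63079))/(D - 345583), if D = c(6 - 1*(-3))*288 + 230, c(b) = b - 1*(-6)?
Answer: -72946/48719 ≈ -1.4973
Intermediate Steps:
c(b) = 6 + b (c(b) = b + 6 = 6 + b)
D = 4550 (D = (6 + (6 - 1*(-3)))*288 + 230 = (6 + (6 + 3))*288 + 230 = (6 + 9)*288 + 230 = 15*288 + 230 = 4320 + 230 = 4550)
(g(-621) + ((101179 - 39277) + 63079))/(D - 345583) = ((-621)² + ((101179 - 39277) + 63079))/(4550 - 345583) = (385641 + (61902 + 63079))/(-341033) = (385641 + 124981)*(-1/341033) = 510622*(-1/341033) = -72946/48719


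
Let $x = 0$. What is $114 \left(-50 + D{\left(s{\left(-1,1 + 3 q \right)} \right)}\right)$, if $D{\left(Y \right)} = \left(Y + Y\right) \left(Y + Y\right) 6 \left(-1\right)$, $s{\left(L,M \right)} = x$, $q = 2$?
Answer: $-5700$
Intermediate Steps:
$s{\left(L,M \right)} = 0$
$D{\left(Y \right)} = - 24 Y^{2}$ ($D{\left(Y \right)} = 2 Y 2 Y 6 \left(-1\right) = 4 Y^{2} \cdot 6 \left(-1\right) = 24 Y^{2} \left(-1\right) = - 24 Y^{2}$)
$114 \left(-50 + D{\left(s{\left(-1,1 + 3 q \right)} \right)}\right) = 114 \left(-50 - 24 \cdot 0^{2}\right) = 114 \left(-50 - 0\right) = 114 \left(-50 + 0\right) = 114 \left(-50\right) = -5700$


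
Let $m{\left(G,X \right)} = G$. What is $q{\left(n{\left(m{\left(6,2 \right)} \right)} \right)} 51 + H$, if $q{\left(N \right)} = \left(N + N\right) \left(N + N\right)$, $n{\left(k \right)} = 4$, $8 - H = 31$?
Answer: $3241$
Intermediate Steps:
$H = -23$ ($H = 8 - 31 = -23$)
$q{\left(N \right)} = 4 N^{2}$ ($q{\left(N \right)} = 2 N 2 N = 4 N^{2}$)
$q{\left(n{\left(m{\left(6,2 \right)} \right)} \right)} 51 + H = 4 \cdot 4^{2} \cdot 51 - 23 = 4 \cdot 16 \cdot 51 - 23 = 64 \cdot 51 - 23 = 3264 - 23 = 3241$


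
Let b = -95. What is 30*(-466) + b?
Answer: -14075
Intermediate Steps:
30*(-466) + b = 30*(-466) - 95 = -13980 - 95 = -14075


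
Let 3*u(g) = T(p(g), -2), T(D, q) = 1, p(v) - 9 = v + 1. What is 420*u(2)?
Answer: 140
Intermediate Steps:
p(v) = 10 + v (p(v) = 9 + (v + 1) = 9 + (1 + v) = 10 + v)
u(g) = 1/3 (u(g) = (1/3)*1 = 1/3)
420*u(2) = 420*(1/3) = 140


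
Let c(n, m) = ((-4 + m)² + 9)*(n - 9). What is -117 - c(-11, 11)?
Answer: 1043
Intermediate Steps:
c(n, m) = (-9 + n)*(9 + (-4 + m)²) (c(n, m) = (9 + (-4 + m)²)*(-9 + n) = (-9 + n)*(9 + (-4 + m)²))
-117 - c(-11, 11) = -117 - (-81 - 9*(-4 + 11)² + 9*(-11) - 11*(-4 + 11)²) = -117 - (-81 - 9*7² - 99 - 11*7²) = -117 - (-81 - 9*49 - 99 - 11*49) = -117 - (-81 - 441 - 99 - 539) = -117 - 1*(-1160) = -117 + 1160 = 1043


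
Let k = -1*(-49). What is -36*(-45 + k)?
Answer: -144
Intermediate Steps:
k = 49
-36*(-45 + k) = -36*(-45 + 49) = -36*4 = -144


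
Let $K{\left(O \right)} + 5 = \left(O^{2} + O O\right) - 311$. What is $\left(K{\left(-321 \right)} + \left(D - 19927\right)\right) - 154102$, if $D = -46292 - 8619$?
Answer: $-23174$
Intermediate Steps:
$K{\left(O \right)} = -316 + 2 O^{2}$ ($K{\left(O \right)} = -5 - \left(311 - O^{2} - O O\right) = -5 + \left(\left(O^{2} + O^{2}\right) - 311\right) = -5 + \left(2 O^{2} - 311\right) = -5 + \left(-311 + 2 O^{2}\right) = -316 + 2 O^{2}$)
$D = -54911$ ($D = -46292 - 8619 = -54911$)
$\left(K{\left(-321 \right)} + \left(D - 19927\right)\right) - 154102 = \left(\left(-316 + 2 \left(-321\right)^{2}\right) - 74838\right) - 154102 = \left(\left(-316 + 2 \cdot 103041\right) - 74838\right) - 154102 = \left(\left(-316 + 206082\right) - 74838\right) - 154102 = \left(205766 - 74838\right) - 154102 = 130928 - 154102 = -23174$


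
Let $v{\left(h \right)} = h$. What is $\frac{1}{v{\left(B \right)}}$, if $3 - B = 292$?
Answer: $- \frac{1}{289} \approx -0.0034602$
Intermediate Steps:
$B = -289$ ($B = 3 - 292 = -289$)
$\frac{1}{v{\left(B \right)}} = \frac{1}{-289} = - \frac{1}{289}$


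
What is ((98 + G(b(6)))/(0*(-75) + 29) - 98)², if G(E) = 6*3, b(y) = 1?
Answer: 8836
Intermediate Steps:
G(E) = 18
((98 + G(b(6)))/(0*(-75) + 29) - 98)² = ((98 + 18)/(0*(-75) + 29) - 98)² = (116/(0 + 29) - 98)² = (116/29 - 98)² = (116*(1/29) - 98)² = (4 - 98)² = (-94)² = 8836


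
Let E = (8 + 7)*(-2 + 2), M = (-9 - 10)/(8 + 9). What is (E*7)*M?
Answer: 0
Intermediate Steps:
M = -19/17 ≈ -1.1176
E = 0 (E = 15*0 = 0)
(E*7)*M = (0*7)*(-19/17) = 0*(-19/17) = 0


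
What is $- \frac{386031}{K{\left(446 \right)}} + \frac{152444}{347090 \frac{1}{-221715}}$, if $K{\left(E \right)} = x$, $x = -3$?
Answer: $\frac{1086337847}{34709} \approx 31298.0$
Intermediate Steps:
$K{\left(E \right)} = -3$
$- \frac{386031}{K{\left(446 \right)}} + \frac{152444}{347090 \frac{1}{-221715}} = - \frac{386031}{-3} + \frac{152444}{347090 \frac{1}{-221715}} = \left(-386031\right) \left(- \frac{1}{3}\right) + \frac{152444}{347090 \left(- \frac{1}{221715}\right)} = 128677 + \frac{152444}{- \frac{69418}{44343}} = 128677 + 152444 \left(- \frac{44343}{69418}\right) = 128677 - \frac{3379912146}{34709} = \frac{1086337847}{34709}$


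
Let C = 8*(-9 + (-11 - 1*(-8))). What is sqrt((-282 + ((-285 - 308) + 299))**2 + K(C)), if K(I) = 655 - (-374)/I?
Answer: sqrt(47869503)/12 ≈ 576.56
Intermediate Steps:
C = -96 (C = 8*(-9 + (-11 + 8)) = 8*(-9 - 3) = 8*(-12) = -96)
K(I) = 655 + 374/I
sqrt((-282 + ((-285 - 308) + 299))**2 + K(C)) = sqrt((-282 + ((-285 - 308) + 299))**2 + (655 + 374/(-96))) = sqrt((-282 + (-593 + 299))**2 + (655 + 374*(-1/96))) = sqrt((-282 - 294)**2 + (655 - 187/48)) = sqrt((-576)**2 + 31253/48) = sqrt(331776 + 31253/48) = sqrt(15956501/48) = sqrt(47869503)/12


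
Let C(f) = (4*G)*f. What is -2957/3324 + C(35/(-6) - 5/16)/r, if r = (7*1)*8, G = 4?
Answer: -123113/46536 ≈ -2.6455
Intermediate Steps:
r = 56 (r = 7*8 = 56)
C(f) = 16*f (C(f) = (4*4)*f = 16*f)
-2957/3324 + C(35/(-6) - 5/16)/r = -2957/3324 + (16*(35/(-6) - 5/16))/56 = -2957*1/3324 + (16*(35*(-⅙) - 5*1/16))*(1/56) = -2957/3324 + (16*(-35/6 - 5/16))*(1/56) = -2957/3324 + (16*(-295/48))*(1/56) = -2957/3324 - 295/3*1/56 = -2957/3324 - 295/168 = -123113/46536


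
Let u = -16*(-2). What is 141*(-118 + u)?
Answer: -12126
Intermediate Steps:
u = 32
141*(-118 + u) = 141*(-118 + 32) = 141*(-86) = -12126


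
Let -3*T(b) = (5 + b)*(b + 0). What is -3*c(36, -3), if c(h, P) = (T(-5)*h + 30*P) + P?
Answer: 279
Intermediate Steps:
T(b) = -b*(5 + b)/3 (T(b) = -(5 + b)*(b + 0)/3 = -(5 + b)*b/3 = -b*(5 + b)/3)
c(h, P) = 31*P (c(h, P) = ((-1/3*(-5)*(5 - 5))*h + 30*P) + P = ((-1/3*(-5)*0)*h + 30*P) + P = (0*h + 30*P) + P = (0 + 30*P) + P = 30*P + P = 31*P)
-3*c(36, -3) = -93*(-3) = -3*(-93) = 279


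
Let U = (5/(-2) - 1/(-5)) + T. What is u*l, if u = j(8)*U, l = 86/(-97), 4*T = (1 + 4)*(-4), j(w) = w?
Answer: 25112/485 ≈ 51.777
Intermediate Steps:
T = -5 (T = ((1 + 4)*(-4))/4 = (5*(-4))/4 = (¼)*(-20) = -5)
l = -86/97 (l = 86*(-1/97) = -86/97 ≈ -0.88660)
U = -73/10 (U = (5/(-2) - 1/(-5)) - 5 = (5*(-½) - 1*(-⅕)) - 5 = (-5/2 + ⅕) - 5 = -23/10 - 5 = -73/10 ≈ -7.3000)
u = -292/5 (u = 8*(-73/10) = -292/5 ≈ -58.400)
u*l = -292/5*(-86/97) = 25112/485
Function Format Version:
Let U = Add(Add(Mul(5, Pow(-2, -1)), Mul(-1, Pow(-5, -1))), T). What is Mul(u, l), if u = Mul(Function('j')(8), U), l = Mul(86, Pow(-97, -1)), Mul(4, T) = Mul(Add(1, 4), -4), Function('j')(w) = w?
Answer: Rational(25112, 485) ≈ 51.777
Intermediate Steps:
T = -5 (T = Mul(Rational(1, 4), Mul(Add(1, 4), -4)) = Mul(Rational(1, 4), Mul(5, -4)) = Mul(Rational(1, 4), -20) = -5)
l = Rational(-86, 97) (l = Mul(86, Rational(-1, 97)) = Rational(-86, 97) ≈ -0.88660)
U = Rational(-73, 10) (U = Add(Add(Mul(5, Pow(-2, -1)), Mul(-1, Pow(-5, -1))), -5) = Add(Add(Mul(5, Rational(-1, 2)), Mul(-1, Rational(-1, 5))), -5) = Add(Add(Rational(-5, 2), Rational(1, 5)), -5) = Add(Rational(-23, 10), -5) = Rational(-73, 10) ≈ -7.3000)
u = Rational(-292, 5) (u = Mul(8, Rational(-73, 10)) = Rational(-292, 5) ≈ -58.400)
Mul(u, l) = Mul(Rational(-292, 5), Rational(-86, 97)) = Rational(25112, 485)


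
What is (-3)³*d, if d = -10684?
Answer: 288468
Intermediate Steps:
(-3)³*d = (-3)³*(-10684) = -27*(-10684) = 288468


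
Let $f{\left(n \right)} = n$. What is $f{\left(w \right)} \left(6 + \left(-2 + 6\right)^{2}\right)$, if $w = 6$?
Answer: $132$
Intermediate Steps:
$f{\left(w \right)} \left(6 + \left(-2 + 6\right)^{2}\right) = 6 \left(6 + \left(-2 + 6\right)^{2}\right) = 6 \left(6 + 4^{2}\right) = 6 \left(6 + 16\right) = 6 \cdot 22 = 132$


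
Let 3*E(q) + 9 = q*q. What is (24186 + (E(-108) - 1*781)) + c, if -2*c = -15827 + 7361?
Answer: 31523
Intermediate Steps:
E(q) = -3 + q²/3 (E(q) = -3 + (q*q)/3 = -3 + q²/3)
c = 4233 (c = -(-15827 + 7361)/2 = -½*(-8466) = 4233)
(24186 + (E(-108) - 1*781)) + c = (24186 + ((-3 + (⅓)*(-108)²) - 1*781)) + 4233 = (24186 + ((-3 + (⅓)*11664) - 781)) + 4233 = (24186 + ((-3 + 3888) - 781)) + 4233 = (24186 + (3885 - 781)) + 4233 = (24186 + 3104) + 4233 = 27290 + 4233 = 31523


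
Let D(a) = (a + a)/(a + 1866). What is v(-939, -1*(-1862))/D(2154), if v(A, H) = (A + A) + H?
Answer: -5360/359 ≈ -14.930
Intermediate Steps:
D(a) = 2*a/(1866 + a) (D(a) = (2*a)/(1866 + a) = 2*a/(1866 + a))
v(A, H) = H + 2*A (v(A, H) = 2*A + H = H + 2*A)
v(-939, -1*(-1862))/D(2154) = (-1*(-1862) + 2*(-939))/((2*2154/(1866 + 2154))) = (1862 - 1878)/((2*2154/4020)) = -16/(2*2154*(1/4020)) = -16/359/335 = -16*335/359 = -5360/359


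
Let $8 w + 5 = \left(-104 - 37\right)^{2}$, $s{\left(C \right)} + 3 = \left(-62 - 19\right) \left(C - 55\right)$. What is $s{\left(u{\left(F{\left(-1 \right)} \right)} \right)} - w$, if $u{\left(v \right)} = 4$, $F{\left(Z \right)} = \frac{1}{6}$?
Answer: $\frac{3287}{2} \approx 1643.5$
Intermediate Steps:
$F{\left(Z \right)} = \frac{1}{6}$
$s{\left(C \right)} = 4452 - 81 C$ ($s{\left(C \right)} = -3 + \left(-62 - 19\right) \left(C - 55\right) = -3 - 81 \left(-55 + C\right) = -3 - \left(-4455 + 81 C\right) = 4452 - 81 C$)
$w = \frac{4969}{2}$ ($w = - \frac{5}{8} + \frac{\left(-104 - 37\right)^{2}}{8} = - \frac{5}{8} + \frac{\left(-141\right)^{2}}{8} = - \frac{5}{8} + \frac{1}{8} \cdot 19881 = - \frac{5}{8} + \frac{19881}{8} = \frac{4969}{2} \approx 2484.5$)
$s{\left(u{\left(F{\left(-1 \right)} \right)} \right)} - w = \left(4452 - 324\right) - \frac{4969}{2} = 4128 - \frac{4969}{2} = \frac{3287}{2}$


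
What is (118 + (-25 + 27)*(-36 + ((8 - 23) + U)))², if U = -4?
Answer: 64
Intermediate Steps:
(118 + (-25 + 27)*(-36 + ((8 - 23) + U)))² = (118 + (-25 + 27)*(-36 + ((8 - 23) - 4)))² = (118 + 2*(-36 + (-15 - 4)))² = (118 + 2*(-36 - 19))² = (118 + 2*(-55))² = (118 - 110)² = 8² = 64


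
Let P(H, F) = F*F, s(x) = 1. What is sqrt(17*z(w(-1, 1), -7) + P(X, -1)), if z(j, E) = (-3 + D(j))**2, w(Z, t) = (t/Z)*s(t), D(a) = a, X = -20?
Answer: sqrt(273) ≈ 16.523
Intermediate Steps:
w(Z, t) = t/Z (w(Z, t) = (t/Z)*1 = t/Z)
z(j, E) = (-3 + j)**2
P(H, F) = F**2
sqrt(17*z(w(-1, 1), -7) + P(X, -1)) = sqrt(17*(-3 + 1/(-1))**2 + (-1)**2) = sqrt(17*(-3 + 1*(-1))**2 + 1) = sqrt(17*(-3 - 1)**2 + 1) = sqrt(17*(-4)**2 + 1) = sqrt(17*16 + 1) = sqrt(272 + 1) = sqrt(273)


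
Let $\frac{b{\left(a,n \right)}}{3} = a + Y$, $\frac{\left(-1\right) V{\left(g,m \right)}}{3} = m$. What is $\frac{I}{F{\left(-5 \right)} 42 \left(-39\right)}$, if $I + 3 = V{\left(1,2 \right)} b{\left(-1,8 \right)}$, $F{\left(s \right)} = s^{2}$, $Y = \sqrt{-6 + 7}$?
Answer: $\frac{1}{13650} \approx 7.326 \cdot 10^{-5}$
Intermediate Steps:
$V{\left(g,m \right)} = - 3 m$
$Y = 1$ ($Y = \sqrt{1} = 1$)
$b{\left(a,n \right)} = 3 + 3 a$ ($b{\left(a,n \right)} = 3 \left(a + 1\right) = 3 \left(1 + a\right) = 3 + 3 a$)
$I = -3$ ($I = -3 + \left(-3\right) 2 \left(3 + 3 \left(-1\right)\right) = -3 - 6 \left(3 - 3\right) = -3 - 0 = -3 + 0 = -3$)
$\frac{I}{F{\left(-5 \right)} 42 \left(-39\right)} = - \frac{3}{\left(-5\right)^{2} \cdot 42 \left(-39\right)} = - \frac{3}{25 \cdot 42 \left(-39\right)} = - \frac{3}{1050 \left(-39\right)} = - \frac{3}{-40950} = \left(-3\right) \left(- \frac{1}{40950}\right) = \frac{1}{13650}$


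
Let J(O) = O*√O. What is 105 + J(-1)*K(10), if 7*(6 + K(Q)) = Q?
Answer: 105 + 32*I/7 ≈ 105.0 + 4.5714*I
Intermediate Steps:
J(O) = O^(3/2)
K(Q) = -6 + Q/7
105 + J(-1)*K(10) = 105 + (-1)^(3/2)*(-6 + (⅐)*10) = 105 + (-I)*(-6 + 10/7) = 105 - I*(-32/7) = 105 + 32*I/7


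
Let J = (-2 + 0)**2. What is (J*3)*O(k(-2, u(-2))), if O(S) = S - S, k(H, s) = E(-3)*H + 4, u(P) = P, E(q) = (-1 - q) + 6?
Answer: 0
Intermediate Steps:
E(q) = 5 - q
k(H, s) = 4 + 8*H (k(H, s) = (5 - 1*(-3))*H + 4 = (5 + 3)*H + 4 = 8*H + 4 = 4 + 8*H)
J = 4 (J = (-2)**2 = 4)
O(S) = 0
(J*3)*O(k(-2, u(-2))) = (4*3)*0 = 12*0 = 0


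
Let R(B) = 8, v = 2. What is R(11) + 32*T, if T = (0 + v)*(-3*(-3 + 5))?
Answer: -376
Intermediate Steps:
T = -12 (T = (0 + 2)*(-3*(-3 + 5)) = 2*(-3*2) = 2*(-6) = -12)
R(11) + 32*T = 8 + 32*(-12) = 8 - 384 = -376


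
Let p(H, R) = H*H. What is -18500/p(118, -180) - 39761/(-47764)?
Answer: -82500459/166266484 ≈ -0.49619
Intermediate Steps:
p(H, R) = H²
-18500/p(118, -180) - 39761/(-47764) = -18500/(118²) - 39761/(-47764) = -18500/13924 - 39761*(-1/47764) = -18500*1/13924 + 39761/47764 = -4625/3481 + 39761/47764 = -82500459/166266484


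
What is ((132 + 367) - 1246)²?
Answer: 558009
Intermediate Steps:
((132 + 367) - 1246)² = (499 - 1246)² = (-747)² = 558009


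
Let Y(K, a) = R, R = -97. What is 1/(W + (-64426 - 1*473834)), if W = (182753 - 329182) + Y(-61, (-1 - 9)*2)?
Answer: -1/684786 ≈ -1.4603e-6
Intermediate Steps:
Y(K, a) = -97
W = -146526 (W = (182753 - 329182) - 97 = -146429 - 97 = -146526)
1/(W + (-64426 - 1*473834)) = 1/(-146526 + (-64426 - 1*473834)) = 1/(-146526 + (-64426 - 473834)) = 1/(-146526 - 538260) = 1/(-684786) = -1/684786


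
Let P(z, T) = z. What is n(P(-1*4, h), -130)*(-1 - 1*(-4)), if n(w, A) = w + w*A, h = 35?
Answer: 1548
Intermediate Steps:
n(w, A) = w + A*w
n(P(-1*4, h), -130)*(-1 - 1*(-4)) = ((-1*4)*(1 - 130))*(-1 - 1*(-4)) = (-4*(-129))*(-1 + 4) = 516*3 = 1548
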